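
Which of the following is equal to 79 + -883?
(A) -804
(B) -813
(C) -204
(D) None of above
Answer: A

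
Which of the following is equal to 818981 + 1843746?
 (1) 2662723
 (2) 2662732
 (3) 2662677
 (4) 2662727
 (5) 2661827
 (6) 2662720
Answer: 4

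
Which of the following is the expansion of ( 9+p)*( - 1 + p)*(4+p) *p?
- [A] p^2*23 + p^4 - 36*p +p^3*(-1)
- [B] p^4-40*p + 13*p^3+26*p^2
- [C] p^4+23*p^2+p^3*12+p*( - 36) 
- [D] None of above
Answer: C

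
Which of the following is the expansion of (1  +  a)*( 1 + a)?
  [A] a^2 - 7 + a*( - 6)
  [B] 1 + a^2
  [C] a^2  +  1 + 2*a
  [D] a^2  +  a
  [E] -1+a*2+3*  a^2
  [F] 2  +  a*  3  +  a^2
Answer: C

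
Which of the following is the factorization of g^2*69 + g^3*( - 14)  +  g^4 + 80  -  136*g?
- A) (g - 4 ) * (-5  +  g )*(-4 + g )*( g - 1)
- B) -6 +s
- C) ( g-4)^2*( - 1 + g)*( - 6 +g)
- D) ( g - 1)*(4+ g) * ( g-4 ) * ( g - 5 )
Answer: A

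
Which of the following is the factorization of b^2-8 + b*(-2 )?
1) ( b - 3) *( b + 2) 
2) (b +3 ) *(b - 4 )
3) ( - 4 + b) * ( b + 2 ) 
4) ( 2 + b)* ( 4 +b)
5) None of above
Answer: 3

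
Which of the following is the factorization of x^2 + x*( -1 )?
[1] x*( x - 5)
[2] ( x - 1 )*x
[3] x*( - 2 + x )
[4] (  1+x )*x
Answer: 2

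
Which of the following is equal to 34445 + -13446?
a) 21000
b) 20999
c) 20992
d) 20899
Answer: b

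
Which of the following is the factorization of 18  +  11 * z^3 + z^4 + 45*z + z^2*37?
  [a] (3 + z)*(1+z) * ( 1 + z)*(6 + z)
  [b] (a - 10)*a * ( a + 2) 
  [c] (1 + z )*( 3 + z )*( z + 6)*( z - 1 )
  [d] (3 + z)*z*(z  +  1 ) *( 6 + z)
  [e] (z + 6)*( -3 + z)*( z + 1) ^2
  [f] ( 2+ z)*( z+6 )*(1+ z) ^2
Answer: a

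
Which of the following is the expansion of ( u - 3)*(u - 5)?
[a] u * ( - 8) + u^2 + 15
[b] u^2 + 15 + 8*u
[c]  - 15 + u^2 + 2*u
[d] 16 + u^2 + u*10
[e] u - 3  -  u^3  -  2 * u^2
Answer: a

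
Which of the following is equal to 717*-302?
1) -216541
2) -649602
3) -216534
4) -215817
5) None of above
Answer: 3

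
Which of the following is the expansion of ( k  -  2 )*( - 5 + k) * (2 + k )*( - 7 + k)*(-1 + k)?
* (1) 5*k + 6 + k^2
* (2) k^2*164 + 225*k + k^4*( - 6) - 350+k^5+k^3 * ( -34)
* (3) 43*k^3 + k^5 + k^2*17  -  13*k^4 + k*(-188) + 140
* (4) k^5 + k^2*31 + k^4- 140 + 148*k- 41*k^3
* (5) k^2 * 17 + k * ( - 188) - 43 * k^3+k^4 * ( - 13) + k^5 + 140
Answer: 3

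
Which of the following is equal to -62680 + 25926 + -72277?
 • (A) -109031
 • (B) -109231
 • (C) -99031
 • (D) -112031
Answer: A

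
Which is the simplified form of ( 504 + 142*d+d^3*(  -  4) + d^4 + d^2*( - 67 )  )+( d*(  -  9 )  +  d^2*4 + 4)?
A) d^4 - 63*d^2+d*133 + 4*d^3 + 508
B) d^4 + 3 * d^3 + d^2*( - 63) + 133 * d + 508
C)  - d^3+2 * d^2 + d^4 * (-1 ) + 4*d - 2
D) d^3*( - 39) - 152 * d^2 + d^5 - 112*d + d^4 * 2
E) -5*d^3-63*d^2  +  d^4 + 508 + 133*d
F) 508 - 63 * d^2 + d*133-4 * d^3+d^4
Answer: F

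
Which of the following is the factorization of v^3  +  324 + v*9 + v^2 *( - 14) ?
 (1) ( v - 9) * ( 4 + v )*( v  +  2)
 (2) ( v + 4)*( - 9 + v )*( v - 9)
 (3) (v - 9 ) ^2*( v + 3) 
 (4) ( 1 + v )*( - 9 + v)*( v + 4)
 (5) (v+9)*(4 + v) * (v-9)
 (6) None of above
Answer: 2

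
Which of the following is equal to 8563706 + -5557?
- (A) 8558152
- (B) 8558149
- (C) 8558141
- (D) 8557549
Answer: B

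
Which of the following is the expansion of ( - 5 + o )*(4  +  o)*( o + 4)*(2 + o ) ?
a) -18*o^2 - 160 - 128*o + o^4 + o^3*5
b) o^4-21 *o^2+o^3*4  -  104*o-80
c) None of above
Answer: a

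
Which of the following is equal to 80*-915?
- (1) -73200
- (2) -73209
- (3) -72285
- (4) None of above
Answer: 1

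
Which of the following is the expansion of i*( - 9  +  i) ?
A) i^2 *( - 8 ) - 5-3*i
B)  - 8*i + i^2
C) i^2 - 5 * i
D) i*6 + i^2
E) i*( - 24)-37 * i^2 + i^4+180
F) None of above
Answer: F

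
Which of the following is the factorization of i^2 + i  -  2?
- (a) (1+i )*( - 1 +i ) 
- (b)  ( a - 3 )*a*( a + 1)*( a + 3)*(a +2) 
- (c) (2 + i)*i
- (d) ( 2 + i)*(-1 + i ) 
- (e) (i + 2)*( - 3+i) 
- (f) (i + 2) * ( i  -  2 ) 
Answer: d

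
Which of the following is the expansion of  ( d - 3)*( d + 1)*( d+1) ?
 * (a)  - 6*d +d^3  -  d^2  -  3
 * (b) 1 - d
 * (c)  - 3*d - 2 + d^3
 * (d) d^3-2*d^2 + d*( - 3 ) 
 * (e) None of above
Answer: e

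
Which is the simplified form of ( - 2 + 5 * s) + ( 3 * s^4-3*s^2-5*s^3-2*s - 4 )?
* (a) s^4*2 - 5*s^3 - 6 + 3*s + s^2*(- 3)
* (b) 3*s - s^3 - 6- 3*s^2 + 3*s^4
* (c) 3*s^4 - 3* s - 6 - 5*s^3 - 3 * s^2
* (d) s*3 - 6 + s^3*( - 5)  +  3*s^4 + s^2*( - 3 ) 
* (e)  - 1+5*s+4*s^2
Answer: d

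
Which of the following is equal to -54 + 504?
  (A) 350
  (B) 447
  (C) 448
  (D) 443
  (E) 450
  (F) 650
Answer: E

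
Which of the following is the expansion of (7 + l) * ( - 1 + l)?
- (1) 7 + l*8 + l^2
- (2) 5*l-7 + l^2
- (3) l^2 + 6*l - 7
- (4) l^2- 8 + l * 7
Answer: 3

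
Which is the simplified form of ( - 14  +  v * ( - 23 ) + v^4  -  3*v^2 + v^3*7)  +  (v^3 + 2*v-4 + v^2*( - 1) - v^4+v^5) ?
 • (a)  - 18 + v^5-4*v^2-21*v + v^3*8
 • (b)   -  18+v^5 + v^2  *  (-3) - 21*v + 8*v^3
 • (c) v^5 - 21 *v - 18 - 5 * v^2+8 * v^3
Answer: a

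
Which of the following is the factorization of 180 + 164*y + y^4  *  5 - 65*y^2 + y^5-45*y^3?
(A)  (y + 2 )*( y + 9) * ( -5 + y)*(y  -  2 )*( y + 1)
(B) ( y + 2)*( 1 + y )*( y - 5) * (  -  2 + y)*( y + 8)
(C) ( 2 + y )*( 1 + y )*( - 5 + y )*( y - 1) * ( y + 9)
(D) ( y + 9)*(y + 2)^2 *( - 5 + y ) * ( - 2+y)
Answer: A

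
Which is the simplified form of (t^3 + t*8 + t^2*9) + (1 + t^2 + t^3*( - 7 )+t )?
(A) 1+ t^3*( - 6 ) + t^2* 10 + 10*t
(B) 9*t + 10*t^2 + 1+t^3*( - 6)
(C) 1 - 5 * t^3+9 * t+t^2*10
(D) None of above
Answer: B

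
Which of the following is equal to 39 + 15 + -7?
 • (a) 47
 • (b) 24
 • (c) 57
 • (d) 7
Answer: a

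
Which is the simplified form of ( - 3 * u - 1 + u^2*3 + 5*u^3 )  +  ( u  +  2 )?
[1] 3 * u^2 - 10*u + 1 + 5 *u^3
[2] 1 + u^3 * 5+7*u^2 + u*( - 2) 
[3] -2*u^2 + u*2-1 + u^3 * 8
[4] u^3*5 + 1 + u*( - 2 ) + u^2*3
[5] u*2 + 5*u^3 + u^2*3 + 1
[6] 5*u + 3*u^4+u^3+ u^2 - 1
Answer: 4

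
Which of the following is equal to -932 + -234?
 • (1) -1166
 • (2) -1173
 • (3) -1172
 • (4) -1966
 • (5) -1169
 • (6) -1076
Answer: 1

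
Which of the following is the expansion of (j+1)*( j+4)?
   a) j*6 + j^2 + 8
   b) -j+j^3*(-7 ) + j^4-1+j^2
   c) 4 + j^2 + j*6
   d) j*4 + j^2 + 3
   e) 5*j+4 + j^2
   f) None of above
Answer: e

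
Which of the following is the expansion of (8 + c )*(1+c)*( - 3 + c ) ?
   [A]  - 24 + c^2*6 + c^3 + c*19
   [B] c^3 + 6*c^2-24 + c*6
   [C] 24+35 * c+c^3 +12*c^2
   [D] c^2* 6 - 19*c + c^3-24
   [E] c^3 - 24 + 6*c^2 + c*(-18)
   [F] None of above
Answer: D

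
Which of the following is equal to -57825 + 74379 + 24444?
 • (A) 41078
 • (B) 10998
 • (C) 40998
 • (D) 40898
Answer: C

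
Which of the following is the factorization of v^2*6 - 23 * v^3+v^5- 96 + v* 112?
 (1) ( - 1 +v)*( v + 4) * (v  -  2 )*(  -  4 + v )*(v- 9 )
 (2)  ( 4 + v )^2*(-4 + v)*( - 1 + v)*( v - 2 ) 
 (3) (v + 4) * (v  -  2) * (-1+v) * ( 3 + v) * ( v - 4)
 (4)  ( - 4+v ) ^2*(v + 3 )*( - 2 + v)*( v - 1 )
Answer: 3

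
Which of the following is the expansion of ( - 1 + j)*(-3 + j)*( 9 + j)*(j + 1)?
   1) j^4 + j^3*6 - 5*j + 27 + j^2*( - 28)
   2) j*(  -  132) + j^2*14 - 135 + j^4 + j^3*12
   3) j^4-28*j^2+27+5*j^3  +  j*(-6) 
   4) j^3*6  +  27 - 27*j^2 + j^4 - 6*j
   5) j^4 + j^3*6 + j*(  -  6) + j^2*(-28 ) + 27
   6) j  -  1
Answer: 5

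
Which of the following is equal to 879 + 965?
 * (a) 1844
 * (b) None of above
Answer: a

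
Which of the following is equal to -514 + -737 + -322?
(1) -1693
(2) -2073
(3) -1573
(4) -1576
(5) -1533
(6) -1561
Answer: 3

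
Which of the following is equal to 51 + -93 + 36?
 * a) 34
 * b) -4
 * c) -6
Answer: c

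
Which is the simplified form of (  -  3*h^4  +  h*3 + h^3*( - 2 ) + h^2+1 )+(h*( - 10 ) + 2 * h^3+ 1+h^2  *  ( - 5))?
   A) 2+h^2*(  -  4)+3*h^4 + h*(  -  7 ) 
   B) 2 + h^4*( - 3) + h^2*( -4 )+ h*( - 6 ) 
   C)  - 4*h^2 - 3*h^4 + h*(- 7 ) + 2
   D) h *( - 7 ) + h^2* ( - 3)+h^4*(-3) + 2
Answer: C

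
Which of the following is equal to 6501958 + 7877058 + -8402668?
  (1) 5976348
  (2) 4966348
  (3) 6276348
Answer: 1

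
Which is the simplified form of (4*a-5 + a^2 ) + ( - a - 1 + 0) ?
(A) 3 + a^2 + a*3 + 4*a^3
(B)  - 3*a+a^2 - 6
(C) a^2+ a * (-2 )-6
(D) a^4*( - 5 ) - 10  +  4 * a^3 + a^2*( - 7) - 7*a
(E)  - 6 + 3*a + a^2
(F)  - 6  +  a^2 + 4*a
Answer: E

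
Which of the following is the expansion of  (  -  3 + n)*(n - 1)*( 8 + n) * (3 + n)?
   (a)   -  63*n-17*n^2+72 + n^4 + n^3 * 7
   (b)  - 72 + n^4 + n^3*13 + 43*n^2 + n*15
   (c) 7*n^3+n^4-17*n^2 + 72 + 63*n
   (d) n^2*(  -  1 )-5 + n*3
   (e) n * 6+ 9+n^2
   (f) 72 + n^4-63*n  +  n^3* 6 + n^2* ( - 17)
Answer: a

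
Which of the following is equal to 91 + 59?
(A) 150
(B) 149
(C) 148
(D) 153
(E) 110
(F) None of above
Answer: A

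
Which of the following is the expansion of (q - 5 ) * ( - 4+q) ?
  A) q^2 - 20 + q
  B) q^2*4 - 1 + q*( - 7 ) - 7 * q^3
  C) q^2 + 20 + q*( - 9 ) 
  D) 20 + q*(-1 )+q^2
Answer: C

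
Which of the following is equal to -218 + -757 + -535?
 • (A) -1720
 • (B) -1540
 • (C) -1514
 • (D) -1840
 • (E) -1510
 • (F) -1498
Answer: E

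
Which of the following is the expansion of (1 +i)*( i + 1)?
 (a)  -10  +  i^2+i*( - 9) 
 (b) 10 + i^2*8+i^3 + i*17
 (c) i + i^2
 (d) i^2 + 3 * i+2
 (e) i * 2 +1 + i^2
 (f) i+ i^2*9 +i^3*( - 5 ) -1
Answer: e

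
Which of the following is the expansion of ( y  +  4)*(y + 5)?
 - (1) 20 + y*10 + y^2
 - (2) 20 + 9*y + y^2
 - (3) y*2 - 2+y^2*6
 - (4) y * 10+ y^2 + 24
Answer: 2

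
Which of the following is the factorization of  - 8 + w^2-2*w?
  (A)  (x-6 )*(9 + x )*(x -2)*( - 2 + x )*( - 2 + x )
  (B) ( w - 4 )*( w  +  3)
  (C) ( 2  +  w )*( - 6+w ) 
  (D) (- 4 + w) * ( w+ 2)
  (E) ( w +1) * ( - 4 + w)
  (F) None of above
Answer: D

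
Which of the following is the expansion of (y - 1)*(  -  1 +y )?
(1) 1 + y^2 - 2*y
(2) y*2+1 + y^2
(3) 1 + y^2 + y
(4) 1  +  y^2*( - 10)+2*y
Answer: 1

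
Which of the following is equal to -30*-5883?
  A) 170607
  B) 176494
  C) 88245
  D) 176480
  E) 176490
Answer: E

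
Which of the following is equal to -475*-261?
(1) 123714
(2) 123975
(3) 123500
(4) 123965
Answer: 2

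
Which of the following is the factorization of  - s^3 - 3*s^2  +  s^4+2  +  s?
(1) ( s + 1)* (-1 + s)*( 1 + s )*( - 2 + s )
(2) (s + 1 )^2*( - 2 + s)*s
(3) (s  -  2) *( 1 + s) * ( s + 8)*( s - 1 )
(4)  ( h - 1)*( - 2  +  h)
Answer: 1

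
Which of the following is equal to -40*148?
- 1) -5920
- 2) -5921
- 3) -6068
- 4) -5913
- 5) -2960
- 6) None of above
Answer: 1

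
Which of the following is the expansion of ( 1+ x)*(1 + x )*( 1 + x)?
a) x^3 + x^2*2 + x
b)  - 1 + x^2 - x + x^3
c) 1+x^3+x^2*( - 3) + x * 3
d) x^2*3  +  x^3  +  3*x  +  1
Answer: d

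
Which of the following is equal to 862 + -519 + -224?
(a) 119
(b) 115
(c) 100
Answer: a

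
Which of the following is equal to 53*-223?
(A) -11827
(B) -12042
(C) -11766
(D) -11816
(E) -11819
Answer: E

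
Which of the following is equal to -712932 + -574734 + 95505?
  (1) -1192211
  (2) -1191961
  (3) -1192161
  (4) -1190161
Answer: 3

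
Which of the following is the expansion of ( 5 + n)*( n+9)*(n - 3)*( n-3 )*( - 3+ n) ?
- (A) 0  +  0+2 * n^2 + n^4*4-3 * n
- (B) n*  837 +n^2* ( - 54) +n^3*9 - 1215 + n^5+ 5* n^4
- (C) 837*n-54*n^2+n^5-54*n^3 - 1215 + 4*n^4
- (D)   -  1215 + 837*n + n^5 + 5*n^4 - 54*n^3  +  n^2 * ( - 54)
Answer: D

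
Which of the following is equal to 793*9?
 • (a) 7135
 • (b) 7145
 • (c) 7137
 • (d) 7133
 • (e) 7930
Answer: c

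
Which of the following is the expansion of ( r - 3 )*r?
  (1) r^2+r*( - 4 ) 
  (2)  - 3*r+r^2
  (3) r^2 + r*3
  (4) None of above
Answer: 2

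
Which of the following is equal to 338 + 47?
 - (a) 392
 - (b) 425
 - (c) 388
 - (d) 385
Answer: d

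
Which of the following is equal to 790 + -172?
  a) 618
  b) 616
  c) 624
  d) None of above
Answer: a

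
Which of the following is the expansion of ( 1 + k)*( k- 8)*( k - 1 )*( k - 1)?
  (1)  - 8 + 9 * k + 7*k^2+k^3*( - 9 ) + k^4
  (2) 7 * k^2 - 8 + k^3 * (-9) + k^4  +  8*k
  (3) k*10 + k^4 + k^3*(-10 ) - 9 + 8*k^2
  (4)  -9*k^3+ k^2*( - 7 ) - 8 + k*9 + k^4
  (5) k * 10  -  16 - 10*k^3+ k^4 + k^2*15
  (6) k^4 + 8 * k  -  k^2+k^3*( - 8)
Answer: 1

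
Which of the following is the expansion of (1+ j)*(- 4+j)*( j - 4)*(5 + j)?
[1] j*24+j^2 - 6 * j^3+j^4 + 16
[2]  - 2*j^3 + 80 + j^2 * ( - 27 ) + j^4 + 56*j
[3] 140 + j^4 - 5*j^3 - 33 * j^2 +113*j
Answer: 2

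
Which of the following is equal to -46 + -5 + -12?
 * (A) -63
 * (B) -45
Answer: A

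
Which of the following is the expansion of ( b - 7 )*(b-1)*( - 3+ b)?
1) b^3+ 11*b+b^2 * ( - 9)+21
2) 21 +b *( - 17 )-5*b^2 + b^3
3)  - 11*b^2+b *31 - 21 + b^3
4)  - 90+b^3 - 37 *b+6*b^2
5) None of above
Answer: 3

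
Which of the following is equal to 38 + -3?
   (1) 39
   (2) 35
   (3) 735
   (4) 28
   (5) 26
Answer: 2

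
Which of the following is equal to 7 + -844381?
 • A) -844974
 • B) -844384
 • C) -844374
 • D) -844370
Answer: C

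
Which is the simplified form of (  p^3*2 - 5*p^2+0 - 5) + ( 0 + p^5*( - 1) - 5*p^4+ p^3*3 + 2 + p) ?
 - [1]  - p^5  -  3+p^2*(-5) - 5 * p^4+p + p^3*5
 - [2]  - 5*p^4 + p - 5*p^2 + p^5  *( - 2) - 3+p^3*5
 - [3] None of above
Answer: 1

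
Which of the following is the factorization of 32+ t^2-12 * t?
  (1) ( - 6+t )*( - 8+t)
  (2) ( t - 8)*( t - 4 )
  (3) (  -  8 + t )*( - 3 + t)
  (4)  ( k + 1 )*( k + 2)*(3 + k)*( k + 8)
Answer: 2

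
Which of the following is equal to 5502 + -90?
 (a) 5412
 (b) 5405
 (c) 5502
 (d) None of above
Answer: a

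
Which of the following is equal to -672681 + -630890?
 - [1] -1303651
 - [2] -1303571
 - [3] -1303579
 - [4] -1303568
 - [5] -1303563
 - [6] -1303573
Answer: 2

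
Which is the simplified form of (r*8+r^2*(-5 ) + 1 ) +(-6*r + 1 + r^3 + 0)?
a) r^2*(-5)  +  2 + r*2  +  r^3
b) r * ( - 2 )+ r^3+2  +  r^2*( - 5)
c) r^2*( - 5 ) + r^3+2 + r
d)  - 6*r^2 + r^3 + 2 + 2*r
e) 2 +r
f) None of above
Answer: a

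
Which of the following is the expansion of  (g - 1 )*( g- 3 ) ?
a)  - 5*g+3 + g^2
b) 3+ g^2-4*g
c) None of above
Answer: b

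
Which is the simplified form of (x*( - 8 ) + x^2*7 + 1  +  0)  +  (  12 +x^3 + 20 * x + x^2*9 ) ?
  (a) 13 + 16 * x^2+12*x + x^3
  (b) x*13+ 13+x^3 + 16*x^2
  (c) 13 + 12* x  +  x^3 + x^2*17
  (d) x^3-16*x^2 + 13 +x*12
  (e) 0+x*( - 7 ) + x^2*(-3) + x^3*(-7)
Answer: a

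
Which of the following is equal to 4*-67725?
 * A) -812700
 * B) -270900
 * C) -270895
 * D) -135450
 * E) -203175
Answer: B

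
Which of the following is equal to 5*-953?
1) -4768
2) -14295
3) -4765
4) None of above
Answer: 3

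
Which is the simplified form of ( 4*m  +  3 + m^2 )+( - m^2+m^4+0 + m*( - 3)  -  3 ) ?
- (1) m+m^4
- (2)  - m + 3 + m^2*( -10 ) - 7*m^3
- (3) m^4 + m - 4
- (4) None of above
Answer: 1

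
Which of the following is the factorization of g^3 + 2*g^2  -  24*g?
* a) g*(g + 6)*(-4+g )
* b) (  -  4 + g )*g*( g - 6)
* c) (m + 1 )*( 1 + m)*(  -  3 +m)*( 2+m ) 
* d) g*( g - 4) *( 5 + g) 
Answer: a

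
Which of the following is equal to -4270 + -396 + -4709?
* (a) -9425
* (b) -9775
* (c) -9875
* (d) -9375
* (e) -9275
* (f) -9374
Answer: d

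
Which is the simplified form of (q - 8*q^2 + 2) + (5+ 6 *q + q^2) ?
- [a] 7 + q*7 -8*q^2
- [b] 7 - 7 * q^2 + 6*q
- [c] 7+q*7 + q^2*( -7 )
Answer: c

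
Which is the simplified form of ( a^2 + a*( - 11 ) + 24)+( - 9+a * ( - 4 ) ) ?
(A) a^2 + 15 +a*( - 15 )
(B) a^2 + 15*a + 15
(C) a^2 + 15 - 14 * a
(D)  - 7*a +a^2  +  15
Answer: A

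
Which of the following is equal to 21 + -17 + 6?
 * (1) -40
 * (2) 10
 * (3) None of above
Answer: 2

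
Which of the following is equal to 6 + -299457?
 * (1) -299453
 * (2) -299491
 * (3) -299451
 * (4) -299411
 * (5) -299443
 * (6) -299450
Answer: 3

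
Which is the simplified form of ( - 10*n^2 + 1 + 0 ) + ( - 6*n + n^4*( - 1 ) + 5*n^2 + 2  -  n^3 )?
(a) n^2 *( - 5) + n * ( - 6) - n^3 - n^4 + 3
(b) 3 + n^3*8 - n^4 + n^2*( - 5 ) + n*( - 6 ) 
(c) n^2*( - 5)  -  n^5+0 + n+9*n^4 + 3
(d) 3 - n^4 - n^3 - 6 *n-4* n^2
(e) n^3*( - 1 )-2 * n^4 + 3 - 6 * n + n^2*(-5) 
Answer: a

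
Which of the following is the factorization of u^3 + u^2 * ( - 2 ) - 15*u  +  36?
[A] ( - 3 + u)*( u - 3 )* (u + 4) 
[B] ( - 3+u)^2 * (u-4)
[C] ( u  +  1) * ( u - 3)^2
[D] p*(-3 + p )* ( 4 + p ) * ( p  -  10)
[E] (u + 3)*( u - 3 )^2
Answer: A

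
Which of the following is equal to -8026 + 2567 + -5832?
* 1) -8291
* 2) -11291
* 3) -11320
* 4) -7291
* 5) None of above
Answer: 2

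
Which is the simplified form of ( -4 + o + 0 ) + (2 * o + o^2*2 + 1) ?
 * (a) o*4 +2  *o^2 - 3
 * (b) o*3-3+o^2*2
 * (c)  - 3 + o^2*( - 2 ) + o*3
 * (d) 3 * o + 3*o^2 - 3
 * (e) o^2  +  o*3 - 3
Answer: b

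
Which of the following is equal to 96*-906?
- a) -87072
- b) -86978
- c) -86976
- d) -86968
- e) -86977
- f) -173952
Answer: c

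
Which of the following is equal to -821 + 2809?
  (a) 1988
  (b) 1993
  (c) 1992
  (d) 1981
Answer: a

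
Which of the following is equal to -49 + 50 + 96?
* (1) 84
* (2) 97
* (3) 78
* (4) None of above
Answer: 2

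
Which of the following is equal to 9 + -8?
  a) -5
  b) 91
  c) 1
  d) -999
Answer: c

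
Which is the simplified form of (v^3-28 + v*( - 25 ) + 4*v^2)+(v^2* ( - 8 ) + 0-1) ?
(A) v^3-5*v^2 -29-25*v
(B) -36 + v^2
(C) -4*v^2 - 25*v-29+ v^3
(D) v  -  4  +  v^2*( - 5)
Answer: C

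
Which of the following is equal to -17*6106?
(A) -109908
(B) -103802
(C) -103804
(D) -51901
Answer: B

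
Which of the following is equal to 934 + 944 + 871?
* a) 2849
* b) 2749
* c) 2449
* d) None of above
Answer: b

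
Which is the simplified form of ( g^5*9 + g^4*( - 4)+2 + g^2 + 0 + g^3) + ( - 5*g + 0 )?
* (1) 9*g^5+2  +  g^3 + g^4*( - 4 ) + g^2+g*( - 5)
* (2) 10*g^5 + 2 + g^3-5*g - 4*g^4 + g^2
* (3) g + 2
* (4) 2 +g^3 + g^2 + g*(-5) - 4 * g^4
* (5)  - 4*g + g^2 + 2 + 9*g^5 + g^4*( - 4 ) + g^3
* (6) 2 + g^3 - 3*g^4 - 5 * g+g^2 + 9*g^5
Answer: 1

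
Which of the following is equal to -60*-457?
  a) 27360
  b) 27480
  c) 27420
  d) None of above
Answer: c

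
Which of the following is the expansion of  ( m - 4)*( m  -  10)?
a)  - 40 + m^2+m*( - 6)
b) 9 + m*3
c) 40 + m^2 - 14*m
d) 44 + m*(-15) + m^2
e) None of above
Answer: c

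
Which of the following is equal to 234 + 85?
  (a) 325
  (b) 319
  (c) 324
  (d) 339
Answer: b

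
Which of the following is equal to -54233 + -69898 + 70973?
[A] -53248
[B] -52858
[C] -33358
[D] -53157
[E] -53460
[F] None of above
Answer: F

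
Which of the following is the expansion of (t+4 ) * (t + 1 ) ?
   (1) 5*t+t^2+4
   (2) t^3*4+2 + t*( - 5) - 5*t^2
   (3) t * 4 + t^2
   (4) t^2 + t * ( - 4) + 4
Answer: 1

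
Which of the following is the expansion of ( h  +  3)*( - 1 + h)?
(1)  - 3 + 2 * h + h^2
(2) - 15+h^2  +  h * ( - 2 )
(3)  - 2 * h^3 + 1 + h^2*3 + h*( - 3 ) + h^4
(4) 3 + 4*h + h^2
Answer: 1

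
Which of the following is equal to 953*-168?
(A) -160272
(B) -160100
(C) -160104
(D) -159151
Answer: C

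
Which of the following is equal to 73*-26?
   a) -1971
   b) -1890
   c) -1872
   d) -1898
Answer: d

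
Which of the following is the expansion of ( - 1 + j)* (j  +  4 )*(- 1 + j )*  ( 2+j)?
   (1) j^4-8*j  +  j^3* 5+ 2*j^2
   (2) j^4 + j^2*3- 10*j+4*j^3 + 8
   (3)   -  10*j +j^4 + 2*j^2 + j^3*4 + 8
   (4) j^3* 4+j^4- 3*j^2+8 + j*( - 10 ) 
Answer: 4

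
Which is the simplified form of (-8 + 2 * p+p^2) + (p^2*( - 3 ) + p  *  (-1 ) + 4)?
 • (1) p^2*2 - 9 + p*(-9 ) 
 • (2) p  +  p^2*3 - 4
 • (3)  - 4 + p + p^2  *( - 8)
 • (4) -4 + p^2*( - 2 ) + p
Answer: 4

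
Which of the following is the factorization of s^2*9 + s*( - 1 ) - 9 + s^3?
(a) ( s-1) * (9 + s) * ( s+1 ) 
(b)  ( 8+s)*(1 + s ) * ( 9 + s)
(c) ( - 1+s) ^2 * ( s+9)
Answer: a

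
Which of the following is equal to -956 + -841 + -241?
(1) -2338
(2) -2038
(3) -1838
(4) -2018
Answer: 2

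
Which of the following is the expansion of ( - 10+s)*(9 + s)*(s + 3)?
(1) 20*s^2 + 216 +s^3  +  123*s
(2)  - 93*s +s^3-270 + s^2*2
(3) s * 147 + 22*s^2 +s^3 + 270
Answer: 2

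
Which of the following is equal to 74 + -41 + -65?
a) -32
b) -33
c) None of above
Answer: a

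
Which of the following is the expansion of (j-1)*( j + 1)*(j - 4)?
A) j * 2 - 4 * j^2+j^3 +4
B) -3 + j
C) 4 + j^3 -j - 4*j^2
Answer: C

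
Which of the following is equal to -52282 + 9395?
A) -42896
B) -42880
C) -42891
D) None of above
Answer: D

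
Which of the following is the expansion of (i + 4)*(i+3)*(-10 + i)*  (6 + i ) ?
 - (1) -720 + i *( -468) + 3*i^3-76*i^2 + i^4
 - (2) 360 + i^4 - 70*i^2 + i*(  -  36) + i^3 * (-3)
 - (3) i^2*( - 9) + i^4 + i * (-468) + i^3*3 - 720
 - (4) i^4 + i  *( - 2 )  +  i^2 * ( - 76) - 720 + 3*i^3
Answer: 1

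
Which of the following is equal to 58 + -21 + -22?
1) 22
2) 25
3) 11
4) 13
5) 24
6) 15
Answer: 6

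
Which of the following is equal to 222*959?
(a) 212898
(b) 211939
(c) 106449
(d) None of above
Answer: a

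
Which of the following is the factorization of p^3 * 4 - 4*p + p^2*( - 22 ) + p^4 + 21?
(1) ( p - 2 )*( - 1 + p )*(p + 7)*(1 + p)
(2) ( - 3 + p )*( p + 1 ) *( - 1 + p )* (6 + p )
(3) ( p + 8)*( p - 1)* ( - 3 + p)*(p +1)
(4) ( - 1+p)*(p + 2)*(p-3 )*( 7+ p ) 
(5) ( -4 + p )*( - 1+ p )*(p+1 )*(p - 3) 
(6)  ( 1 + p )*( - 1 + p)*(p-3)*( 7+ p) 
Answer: 6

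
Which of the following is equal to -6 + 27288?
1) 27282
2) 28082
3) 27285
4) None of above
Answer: 1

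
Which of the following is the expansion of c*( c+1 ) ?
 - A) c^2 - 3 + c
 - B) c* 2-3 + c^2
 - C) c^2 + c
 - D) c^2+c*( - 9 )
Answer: C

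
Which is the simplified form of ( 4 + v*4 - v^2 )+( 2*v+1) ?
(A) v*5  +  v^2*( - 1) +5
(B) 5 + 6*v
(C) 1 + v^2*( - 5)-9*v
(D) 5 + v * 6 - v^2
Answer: D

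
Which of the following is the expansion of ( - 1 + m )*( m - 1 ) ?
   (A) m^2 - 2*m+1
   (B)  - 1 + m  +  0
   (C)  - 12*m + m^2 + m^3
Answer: A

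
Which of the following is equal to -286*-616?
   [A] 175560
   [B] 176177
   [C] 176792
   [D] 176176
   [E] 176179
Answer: D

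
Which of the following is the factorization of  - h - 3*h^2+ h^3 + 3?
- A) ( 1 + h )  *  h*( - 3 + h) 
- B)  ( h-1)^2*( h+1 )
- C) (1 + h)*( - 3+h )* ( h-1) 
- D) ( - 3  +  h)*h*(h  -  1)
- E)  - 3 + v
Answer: C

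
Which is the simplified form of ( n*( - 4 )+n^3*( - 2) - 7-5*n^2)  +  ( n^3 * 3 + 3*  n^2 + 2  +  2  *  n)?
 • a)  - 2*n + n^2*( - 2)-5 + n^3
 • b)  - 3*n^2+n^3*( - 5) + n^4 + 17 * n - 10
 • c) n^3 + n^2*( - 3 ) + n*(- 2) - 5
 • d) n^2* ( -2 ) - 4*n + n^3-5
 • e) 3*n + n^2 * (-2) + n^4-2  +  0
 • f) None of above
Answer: a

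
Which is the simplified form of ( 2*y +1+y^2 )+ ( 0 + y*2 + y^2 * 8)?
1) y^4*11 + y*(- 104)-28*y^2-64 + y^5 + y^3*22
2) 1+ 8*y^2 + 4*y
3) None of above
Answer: 3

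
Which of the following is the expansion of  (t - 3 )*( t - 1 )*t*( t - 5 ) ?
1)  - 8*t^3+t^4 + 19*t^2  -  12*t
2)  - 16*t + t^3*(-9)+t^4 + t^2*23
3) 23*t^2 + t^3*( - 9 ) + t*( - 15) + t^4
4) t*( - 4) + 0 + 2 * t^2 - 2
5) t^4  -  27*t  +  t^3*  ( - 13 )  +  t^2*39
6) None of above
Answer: 3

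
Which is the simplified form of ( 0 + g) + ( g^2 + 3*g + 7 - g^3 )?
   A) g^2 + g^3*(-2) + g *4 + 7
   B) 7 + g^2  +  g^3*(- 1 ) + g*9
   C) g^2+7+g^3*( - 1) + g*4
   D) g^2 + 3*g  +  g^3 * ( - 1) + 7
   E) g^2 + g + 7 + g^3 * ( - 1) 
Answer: C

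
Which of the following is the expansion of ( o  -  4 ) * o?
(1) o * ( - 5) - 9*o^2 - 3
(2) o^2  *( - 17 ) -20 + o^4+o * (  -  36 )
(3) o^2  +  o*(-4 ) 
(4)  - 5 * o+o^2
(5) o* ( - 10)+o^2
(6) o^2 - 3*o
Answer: 3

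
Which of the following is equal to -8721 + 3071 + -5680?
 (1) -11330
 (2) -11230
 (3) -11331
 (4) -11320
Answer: 1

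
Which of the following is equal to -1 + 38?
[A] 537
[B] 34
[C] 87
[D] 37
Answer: D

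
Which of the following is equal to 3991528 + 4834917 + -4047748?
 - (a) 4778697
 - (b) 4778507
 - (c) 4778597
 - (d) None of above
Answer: a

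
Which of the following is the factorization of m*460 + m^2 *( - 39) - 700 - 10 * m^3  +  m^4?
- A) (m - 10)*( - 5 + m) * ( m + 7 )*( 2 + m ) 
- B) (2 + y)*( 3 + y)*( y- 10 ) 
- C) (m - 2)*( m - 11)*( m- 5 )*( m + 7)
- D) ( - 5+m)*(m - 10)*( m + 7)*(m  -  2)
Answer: D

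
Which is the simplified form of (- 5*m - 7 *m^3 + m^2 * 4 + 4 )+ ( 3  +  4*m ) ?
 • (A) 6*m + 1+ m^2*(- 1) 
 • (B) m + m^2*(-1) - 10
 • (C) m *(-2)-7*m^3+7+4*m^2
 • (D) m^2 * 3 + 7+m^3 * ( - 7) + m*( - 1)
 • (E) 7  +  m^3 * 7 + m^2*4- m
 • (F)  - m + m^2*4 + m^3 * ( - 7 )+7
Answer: F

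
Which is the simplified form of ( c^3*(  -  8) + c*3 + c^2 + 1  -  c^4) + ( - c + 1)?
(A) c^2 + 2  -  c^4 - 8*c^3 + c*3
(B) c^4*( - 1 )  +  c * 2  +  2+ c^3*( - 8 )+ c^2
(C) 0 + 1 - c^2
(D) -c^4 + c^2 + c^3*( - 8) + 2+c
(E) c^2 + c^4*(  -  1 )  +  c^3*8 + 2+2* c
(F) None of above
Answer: B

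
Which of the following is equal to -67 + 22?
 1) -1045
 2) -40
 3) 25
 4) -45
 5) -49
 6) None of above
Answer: 4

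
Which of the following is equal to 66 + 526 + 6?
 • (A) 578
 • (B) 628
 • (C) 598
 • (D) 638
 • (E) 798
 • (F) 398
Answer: C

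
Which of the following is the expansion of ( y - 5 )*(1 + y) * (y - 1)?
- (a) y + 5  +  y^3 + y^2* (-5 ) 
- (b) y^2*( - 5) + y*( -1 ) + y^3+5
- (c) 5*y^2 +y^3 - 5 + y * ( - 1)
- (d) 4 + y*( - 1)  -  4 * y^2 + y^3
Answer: b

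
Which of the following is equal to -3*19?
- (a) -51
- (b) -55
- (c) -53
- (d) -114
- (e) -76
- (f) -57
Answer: f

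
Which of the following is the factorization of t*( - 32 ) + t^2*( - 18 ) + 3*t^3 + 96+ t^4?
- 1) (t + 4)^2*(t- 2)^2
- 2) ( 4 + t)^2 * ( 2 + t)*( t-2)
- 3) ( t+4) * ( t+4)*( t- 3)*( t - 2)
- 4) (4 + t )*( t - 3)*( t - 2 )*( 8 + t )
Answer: 3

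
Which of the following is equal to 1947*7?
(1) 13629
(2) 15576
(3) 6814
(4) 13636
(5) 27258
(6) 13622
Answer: 1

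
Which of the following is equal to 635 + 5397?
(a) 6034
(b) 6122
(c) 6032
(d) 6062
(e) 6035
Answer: c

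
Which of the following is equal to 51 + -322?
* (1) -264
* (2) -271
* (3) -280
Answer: 2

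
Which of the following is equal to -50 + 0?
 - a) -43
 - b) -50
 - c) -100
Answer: b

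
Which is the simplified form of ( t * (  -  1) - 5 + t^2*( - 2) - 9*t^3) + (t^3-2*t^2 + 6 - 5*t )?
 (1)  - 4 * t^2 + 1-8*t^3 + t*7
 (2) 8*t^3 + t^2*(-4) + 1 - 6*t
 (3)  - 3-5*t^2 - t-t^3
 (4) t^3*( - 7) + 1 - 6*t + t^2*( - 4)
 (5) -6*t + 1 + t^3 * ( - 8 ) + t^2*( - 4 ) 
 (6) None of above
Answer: 5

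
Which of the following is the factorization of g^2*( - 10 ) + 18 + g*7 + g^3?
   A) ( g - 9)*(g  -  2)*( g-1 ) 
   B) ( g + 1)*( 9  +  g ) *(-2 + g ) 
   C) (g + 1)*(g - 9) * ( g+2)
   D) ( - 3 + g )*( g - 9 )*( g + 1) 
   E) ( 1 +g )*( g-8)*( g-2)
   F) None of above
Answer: F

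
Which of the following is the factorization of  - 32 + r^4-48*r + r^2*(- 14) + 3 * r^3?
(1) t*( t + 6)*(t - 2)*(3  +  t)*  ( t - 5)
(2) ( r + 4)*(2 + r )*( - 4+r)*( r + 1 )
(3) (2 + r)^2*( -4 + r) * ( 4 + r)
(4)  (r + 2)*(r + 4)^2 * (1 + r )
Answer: 2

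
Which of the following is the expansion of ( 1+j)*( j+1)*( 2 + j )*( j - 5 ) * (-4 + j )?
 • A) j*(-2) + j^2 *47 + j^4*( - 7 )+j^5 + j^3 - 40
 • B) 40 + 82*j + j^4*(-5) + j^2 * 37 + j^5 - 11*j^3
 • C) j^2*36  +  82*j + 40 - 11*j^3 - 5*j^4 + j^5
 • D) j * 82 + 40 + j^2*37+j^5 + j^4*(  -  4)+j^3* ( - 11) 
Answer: B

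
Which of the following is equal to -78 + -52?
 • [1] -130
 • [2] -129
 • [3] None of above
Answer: 1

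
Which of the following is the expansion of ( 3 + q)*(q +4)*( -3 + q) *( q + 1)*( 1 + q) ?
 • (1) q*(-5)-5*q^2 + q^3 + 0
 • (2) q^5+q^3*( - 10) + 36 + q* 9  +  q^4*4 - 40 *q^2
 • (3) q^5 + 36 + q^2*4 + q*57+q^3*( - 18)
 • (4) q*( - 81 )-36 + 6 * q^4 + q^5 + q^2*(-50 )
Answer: 4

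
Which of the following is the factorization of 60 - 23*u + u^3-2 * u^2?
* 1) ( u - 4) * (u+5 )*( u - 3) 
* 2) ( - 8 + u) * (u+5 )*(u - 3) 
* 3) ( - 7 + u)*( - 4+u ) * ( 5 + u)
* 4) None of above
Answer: 1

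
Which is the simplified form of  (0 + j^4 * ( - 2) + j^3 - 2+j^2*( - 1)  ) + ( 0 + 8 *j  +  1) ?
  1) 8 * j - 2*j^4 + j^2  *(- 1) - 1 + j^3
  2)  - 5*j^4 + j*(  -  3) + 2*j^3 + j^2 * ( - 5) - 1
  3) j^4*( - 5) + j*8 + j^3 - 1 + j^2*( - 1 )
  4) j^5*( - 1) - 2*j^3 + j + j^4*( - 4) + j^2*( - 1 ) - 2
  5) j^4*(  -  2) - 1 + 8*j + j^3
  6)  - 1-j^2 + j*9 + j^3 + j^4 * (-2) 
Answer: 1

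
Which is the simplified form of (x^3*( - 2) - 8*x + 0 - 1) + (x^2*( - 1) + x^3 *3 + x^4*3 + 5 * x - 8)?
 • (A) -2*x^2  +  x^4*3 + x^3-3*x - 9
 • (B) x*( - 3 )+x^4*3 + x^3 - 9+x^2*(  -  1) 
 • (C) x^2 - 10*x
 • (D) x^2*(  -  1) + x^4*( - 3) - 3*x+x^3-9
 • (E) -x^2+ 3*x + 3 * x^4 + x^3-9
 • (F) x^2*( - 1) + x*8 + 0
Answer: B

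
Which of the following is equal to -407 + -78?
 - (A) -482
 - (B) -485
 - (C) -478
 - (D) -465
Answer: B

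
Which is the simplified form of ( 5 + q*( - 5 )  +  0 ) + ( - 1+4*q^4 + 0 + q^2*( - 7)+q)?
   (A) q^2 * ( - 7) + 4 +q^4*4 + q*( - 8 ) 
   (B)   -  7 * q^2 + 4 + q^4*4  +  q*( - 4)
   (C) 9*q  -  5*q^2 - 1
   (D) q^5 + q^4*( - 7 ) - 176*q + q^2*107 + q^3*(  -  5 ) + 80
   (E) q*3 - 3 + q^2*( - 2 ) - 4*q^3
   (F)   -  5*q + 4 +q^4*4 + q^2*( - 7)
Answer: B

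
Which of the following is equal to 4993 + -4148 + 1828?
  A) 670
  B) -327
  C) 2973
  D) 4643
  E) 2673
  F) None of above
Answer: E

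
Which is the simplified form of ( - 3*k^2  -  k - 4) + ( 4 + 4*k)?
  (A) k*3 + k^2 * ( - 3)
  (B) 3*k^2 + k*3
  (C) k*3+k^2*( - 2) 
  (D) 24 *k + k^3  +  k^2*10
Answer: A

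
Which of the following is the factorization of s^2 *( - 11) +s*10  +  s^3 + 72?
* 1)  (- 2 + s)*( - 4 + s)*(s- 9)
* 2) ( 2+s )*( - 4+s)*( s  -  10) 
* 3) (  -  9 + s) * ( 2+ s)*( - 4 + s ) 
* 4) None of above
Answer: 3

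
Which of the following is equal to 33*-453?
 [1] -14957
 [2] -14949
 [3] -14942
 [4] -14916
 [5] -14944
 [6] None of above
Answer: 2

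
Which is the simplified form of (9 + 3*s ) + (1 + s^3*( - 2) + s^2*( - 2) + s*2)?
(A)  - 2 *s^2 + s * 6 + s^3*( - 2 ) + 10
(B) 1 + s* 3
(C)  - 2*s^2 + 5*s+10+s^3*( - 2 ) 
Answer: C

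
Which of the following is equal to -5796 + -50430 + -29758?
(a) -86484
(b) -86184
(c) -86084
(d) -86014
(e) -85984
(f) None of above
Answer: e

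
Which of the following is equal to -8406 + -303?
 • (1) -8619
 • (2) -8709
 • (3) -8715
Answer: 2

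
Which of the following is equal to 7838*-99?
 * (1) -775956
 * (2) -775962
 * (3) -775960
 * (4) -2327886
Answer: 2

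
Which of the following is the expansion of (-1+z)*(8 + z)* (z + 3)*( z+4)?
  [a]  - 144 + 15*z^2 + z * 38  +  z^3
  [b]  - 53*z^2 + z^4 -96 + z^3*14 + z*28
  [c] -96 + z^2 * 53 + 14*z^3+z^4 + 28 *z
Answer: c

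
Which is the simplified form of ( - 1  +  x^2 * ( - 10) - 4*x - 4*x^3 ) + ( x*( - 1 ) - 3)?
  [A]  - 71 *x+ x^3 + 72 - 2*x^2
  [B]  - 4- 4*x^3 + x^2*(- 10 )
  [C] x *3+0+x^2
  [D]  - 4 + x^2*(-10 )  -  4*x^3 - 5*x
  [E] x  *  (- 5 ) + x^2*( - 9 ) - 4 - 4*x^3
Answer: D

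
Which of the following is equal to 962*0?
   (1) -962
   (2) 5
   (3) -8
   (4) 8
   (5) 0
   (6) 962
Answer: 5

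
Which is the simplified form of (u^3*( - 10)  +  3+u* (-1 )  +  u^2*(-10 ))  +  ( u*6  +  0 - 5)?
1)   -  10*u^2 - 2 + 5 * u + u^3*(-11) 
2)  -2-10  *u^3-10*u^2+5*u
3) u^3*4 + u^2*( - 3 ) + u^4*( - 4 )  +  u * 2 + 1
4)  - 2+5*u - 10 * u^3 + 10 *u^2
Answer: 2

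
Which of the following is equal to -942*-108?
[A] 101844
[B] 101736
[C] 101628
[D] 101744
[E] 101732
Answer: B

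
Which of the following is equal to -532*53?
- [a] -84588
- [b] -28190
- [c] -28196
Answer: c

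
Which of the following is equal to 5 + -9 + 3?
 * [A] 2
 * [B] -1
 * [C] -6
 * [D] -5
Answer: B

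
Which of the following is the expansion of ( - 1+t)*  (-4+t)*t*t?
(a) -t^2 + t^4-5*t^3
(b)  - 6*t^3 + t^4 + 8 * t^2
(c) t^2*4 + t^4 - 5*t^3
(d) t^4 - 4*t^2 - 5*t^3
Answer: c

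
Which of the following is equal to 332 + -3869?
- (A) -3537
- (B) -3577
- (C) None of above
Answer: A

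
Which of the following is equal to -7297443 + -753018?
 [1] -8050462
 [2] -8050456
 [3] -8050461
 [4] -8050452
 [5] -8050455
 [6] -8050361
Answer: 3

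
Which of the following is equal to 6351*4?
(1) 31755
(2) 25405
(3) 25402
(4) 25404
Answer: 4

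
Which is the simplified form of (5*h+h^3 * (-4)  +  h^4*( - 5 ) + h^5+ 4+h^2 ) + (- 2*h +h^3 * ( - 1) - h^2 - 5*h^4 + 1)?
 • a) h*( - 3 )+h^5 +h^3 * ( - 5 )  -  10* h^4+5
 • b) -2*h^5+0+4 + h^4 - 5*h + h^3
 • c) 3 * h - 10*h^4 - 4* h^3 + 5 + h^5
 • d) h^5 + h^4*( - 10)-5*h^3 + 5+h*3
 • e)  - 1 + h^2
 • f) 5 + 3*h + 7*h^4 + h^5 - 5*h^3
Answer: d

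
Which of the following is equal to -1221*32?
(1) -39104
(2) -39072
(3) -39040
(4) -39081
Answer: 2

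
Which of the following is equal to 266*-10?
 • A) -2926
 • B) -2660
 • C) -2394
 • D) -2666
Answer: B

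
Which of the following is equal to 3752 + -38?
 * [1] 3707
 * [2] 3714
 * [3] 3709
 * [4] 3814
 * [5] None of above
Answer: 2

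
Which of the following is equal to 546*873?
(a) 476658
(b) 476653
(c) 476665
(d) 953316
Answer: a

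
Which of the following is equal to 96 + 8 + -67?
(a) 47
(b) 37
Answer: b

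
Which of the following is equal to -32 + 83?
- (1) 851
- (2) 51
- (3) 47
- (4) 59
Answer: 2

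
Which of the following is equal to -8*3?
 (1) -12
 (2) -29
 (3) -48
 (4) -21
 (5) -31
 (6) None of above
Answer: 6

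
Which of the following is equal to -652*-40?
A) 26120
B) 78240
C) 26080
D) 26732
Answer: C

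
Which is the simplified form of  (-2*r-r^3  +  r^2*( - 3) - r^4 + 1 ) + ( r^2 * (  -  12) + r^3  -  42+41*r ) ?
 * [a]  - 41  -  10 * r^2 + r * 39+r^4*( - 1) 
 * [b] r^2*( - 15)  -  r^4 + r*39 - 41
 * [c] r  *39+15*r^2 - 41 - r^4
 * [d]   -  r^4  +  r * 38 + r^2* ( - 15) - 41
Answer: b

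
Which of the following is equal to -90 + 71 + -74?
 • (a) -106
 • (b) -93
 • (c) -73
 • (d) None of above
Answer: b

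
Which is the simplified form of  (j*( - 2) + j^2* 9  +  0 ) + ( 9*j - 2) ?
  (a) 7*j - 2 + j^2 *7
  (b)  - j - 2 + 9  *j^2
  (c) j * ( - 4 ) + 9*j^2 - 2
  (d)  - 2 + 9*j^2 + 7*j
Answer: d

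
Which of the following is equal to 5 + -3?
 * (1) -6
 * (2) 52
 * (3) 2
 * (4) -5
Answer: 3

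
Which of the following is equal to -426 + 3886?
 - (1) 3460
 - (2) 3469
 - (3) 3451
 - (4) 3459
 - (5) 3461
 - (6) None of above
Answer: 1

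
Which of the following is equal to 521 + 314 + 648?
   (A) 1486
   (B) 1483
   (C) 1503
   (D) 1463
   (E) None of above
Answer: B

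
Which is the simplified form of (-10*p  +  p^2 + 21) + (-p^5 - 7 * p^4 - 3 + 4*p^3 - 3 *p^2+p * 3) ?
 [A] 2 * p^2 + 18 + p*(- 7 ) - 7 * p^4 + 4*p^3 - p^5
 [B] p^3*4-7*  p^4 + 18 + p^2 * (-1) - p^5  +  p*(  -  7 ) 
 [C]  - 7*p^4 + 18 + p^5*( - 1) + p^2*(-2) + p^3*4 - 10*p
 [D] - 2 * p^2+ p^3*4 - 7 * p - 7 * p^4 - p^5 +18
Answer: D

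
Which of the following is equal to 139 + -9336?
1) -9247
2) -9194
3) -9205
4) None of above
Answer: 4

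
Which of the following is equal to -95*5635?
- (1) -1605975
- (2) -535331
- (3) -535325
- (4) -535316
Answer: 3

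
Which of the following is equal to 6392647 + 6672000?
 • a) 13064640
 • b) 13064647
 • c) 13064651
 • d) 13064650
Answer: b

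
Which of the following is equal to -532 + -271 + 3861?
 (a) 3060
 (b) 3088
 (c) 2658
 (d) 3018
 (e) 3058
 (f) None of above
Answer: e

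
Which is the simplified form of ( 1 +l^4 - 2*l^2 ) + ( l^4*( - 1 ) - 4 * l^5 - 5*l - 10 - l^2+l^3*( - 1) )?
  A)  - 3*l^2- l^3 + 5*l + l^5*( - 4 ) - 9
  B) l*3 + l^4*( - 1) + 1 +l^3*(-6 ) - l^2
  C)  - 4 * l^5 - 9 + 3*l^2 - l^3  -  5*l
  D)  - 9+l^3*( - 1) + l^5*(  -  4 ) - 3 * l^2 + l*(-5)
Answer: D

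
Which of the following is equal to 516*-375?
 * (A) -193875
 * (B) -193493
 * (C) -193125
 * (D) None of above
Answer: D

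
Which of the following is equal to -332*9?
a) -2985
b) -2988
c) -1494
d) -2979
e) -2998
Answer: b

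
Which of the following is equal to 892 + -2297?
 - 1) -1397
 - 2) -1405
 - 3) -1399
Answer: 2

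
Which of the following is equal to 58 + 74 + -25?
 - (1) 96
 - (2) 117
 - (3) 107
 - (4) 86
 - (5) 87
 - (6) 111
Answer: 3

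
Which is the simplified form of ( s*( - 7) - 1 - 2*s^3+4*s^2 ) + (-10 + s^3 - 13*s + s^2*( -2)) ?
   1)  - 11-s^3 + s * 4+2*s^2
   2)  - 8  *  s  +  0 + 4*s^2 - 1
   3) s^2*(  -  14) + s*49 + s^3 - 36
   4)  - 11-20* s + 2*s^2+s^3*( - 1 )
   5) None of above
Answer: 4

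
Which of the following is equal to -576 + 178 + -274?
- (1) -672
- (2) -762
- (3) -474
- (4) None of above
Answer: 1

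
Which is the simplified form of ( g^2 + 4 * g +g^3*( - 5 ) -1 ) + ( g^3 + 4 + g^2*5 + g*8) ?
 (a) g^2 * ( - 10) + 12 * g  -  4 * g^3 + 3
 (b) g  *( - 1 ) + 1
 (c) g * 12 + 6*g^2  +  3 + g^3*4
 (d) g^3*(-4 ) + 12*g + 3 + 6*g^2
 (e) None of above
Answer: d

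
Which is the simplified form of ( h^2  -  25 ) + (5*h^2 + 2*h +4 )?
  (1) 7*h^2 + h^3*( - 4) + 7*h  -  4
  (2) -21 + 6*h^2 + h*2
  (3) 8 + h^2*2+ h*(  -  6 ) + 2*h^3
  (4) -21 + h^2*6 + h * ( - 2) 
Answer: 2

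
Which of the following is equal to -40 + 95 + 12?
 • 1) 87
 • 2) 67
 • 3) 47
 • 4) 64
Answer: 2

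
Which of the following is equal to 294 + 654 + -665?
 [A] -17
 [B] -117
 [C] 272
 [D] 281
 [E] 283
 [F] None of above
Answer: E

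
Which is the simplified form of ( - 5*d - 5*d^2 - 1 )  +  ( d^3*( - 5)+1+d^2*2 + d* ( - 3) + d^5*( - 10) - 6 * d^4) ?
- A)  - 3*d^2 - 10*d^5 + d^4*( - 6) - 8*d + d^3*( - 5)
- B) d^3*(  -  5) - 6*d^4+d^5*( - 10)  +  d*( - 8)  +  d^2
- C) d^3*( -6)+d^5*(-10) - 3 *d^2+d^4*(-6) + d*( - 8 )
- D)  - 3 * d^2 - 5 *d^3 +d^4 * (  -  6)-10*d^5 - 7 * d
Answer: A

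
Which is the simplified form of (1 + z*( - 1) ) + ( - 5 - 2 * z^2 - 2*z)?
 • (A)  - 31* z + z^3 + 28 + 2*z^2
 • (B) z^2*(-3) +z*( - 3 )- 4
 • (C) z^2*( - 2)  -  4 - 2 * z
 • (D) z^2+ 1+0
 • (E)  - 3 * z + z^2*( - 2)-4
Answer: E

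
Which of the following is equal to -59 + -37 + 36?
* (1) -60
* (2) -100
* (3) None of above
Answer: 1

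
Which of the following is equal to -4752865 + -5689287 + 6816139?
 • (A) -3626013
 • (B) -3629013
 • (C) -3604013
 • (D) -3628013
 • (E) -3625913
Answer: A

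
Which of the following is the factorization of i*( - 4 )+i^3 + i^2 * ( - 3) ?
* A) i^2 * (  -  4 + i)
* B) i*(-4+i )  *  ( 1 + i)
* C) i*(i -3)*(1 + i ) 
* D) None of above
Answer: B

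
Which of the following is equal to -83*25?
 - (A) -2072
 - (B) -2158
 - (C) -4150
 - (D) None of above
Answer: D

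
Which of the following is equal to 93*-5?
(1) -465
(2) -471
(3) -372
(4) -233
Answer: 1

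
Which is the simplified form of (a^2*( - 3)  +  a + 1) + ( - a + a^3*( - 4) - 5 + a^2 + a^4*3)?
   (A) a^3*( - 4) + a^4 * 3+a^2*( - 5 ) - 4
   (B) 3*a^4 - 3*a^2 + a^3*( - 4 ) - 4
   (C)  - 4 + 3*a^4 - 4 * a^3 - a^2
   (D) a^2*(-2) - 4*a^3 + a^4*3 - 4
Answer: D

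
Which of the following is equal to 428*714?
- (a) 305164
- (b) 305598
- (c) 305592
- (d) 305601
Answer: c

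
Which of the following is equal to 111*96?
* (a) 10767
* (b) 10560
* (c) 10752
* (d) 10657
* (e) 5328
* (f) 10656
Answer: f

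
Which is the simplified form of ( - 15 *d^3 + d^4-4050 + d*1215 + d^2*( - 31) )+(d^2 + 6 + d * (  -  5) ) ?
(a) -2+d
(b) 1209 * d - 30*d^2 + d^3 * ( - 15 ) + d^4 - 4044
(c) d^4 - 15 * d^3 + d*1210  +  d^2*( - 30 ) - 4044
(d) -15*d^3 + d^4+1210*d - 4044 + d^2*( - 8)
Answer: c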